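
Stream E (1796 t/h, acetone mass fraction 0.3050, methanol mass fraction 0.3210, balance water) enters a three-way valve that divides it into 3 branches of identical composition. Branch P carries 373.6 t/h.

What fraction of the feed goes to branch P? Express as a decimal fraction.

0.208

Fraction to P = 373.6/1796 = 0.2080.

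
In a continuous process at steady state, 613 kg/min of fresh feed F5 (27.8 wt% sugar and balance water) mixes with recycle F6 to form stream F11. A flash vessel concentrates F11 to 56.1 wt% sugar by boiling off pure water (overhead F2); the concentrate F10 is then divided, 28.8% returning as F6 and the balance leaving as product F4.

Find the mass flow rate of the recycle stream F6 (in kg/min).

122.9 kg/min

Overall sugar balance (none leaves overhead): sugar in fresh feed = sugar in product, i.e. 613×0.278 = (1−0.288)·F10·0.561.
F10 = 170.41/(0.561×0.712) = 426.64 kg/min.
Recycle F6 = 0.288×426.64 = 122.87 kg/min.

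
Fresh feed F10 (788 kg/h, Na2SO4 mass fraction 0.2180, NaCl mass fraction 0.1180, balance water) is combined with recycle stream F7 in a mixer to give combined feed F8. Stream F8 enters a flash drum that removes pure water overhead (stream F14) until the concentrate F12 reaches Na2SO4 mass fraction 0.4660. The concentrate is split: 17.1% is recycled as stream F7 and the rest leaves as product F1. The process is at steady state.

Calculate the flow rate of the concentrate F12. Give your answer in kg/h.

444.7 kg/h

Overall Na2SO4 balance (none leaves overhead): Na2SO4 in fresh feed = Na2SO4 in product, i.e. 788×0.218 = (1−0.171)·F12·0.466.
F12 = 171.78/(0.466×0.829) = 444.67 kg/h.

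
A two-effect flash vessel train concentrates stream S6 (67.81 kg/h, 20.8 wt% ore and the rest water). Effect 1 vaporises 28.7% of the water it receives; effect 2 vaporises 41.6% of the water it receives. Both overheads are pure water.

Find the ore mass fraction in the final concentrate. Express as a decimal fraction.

water in feed = 67.81×0.792 = 53.706 kg/h.
After stage 1: water left = (1−0.287)×53.706 = 38.292; stream total = 52.397 kg/h.
After stage 2: water left = (1−0.416)×38.292 = 22.363; final concentrate = 36.467 kg/h.
ore fraction = 14.104/36.467 = 0.3868.

0.3868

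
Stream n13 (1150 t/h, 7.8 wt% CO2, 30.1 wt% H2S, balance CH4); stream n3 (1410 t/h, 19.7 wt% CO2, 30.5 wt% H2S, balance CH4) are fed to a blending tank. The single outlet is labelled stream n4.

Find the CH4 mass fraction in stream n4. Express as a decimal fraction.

Total flow out = 1150 + 1410 = 2560 t/h.
CH4 in = 1150×0.621 + 1410×0.498 = 1416.3 t/h.
CH4 mass fraction in n4 = 1416.3/2560 = 0.553.

0.553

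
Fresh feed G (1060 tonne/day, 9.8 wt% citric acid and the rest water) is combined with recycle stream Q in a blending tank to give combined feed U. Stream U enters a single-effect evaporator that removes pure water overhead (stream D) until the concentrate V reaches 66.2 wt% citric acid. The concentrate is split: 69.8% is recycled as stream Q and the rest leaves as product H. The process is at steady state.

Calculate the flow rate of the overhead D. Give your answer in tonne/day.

903.1 tonne/day

Overall citric acid balance (none leaves overhead): citric acid in fresh feed = citric acid in product, i.e. 1060×0.098 = (1−0.698)·V·0.662.
V = 103.88/(0.662×0.302) = 519.6 tonne/day.
Recycle Q = 0.698×519.6 = 362.68 tonne/day.
Combined feed U = 1060 + 362.68 = 1422.7 tonne/day.
Overhead D = U − V = 1422.7 − 519.6 = 903.08 tonne/day.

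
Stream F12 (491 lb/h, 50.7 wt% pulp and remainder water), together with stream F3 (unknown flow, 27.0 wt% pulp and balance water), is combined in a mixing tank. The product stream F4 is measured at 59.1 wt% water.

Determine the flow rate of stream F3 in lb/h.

346.2 lb/h

Let F3 be the unknown flow. Total out = 491 + F3.
water balance: 242.06 + 0.730·F3 = 0.591·(491 + F3)
(0.730 − 0.591)·F3 = 0.591×491 − 242.06 = 48.118
F3 = 48.118 / 0.139 = 346.17 lb/h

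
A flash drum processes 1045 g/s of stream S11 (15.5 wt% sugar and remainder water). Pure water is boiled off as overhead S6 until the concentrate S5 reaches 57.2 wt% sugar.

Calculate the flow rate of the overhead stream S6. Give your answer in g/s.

761.8 g/s

sugar is conserved: 1045×0.155 = 161.97 g/s all reports to the concentrate.
Concentrate = 161.97/(target fraction) = 283.17 g/s.
Overhead = 1045 − 283.17 = 761.83 g/s.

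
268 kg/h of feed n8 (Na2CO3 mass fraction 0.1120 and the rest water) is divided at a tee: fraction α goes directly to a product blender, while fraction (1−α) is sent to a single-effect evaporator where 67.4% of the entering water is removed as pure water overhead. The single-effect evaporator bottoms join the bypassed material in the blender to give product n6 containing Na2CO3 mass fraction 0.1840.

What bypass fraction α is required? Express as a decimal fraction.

0.346

All 268×0.112 = 30.016 kg/h of Na2CO3 reaches n6, so n6 = 30.016/0.184 = 163.13 kg/h and vapour = 104.87 kg/h.
The evaporator receives (1−α)·268 of feed at 0.888 water and removes 0.674 of that water:
0.674×0.888×(1−α)×268 = 104.87
(1−α) = 104.87/160.4 = 0.6538;  α = 0.3462.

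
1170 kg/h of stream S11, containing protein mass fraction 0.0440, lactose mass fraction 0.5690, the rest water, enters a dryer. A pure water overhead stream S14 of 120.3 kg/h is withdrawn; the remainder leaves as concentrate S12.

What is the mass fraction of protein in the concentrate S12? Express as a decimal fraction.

protein is not removed: 1170×0.044 = 51.48 kg/h of protein enters S12.
Concentrate = 1170 − 120.3 = 1049.7 kg/h.
Mass fraction = 51.48/1049.7 = 0.0490.

0.0490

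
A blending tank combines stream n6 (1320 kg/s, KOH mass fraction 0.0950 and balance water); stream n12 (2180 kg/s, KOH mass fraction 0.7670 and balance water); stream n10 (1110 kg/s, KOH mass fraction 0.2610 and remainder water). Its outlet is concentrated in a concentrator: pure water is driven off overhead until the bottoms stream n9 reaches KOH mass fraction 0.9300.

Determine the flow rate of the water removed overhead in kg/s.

KOH entering = 1320×0.095 + 2180×0.767 + 1110×0.261 = 2087.2 kg/s.
All KOH reports to n9, so n9 = 2087.2/0.930 = 2244.3 kg/s.
Total feed = 4610 kg/s; overhead = 4610 − 2244.3 = 2365.7 kg/s.

2366 kg/s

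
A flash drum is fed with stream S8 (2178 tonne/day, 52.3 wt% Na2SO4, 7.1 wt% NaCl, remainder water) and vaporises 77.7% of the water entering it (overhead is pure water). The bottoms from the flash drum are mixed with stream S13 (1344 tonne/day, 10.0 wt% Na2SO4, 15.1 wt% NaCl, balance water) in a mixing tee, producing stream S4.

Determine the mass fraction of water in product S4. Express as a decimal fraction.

0.425

Vapour removed = 0.777×0.406×2178 = 687.08 tonne/day; concentrate = 1490.9 tonne/day.
water reaching the mixer = 197.19 (from concentrate) + 1344×0.749 = 1203.8 tonne/day.
Product flow = 1490.9 + 1344 = 2834.9 tonne/day; water fraction = 0.425.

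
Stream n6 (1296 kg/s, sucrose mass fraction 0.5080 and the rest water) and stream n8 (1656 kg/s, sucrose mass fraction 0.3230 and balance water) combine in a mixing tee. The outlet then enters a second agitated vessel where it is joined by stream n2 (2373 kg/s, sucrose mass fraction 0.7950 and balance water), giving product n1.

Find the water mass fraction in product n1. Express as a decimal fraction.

0.4216

Overall, product flow = 5325 kg/s.
water in = 1296×0.492 + 1656×0.677 + 2373×0.205 = 2245.2 kg/s.
water fraction in n1 = 0.4216.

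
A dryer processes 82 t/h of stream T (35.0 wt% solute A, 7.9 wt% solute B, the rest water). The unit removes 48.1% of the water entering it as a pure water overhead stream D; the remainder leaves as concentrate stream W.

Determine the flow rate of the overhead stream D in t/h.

water entering = 82×0.571 = 46.822 t/h; overhead removed = 0.481×46.822 = 22.521 t/h.

22.52 t/h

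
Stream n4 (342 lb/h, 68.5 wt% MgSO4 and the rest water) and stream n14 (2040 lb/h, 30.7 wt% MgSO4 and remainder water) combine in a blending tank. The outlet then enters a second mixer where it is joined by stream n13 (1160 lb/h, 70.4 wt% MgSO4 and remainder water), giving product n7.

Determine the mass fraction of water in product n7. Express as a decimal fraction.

Overall, product flow = 3542 lb/h.
water in = 342×0.315 + 2040×0.693 + 1160×0.296 = 1864.8 lb/h.
water fraction in n7 = 0.526.

0.526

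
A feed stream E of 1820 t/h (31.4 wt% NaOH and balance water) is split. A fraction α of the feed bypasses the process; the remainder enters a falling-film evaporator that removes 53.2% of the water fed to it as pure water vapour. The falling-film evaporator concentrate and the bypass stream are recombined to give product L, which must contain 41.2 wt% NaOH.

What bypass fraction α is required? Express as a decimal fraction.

0.348

All 1820×0.314 = 571.48 t/h of NaOH reaches L, so L = 571.48/0.412 = 1387.1 t/h and vapour = 432.91 t/h.
The evaporator receives (1−α)·1820 of feed at 0.686 water and removes 0.532 of that water:
0.532×0.686×(1−α)×1820 = 432.91
(1−α) = 432.91/664.21 = 0.6518;  α = 0.3482.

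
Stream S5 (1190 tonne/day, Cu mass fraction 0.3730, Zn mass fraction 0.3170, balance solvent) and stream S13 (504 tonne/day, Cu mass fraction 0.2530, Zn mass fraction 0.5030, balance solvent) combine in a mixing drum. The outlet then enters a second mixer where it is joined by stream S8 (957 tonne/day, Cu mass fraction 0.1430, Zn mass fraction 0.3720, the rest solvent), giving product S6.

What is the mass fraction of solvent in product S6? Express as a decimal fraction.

0.3606

Overall, product flow = 2651 tonne/day.
solvent in = 1190×0.310 + 504×0.244 + 957×0.485 = 956.02 tonne/day.
solvent fraction in S6 = 0.3606.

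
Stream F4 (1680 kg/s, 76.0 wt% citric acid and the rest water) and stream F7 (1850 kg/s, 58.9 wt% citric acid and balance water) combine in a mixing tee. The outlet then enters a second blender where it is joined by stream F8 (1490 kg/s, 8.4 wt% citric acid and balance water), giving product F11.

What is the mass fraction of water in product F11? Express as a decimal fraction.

0.504

Overall, product flow = 5020 kg/s.
water in = 1680×0.240 + 1850×0.411 + 1490×0.916 = 2528.4 kg/s.
water fraction in F11 = 0.504.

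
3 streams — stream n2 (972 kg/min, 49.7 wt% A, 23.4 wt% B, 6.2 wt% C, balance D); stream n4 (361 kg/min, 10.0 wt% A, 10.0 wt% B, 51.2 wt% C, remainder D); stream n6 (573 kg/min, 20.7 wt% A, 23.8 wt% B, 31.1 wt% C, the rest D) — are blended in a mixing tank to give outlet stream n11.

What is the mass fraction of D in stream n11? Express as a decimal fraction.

0.233

Total flow out = 972 + 361 + 573 = 1906 kg/min.
D in = 972×0.207 + 361×0.288 + 573×0.244 = 444.98 kg/min.
D mass fraction in n11 = 444.98/1906 = 0.233.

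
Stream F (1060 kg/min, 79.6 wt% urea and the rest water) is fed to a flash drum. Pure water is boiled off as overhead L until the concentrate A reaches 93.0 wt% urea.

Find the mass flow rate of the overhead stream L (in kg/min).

urea is conserved: 1060×0.796 = 843.76 kg/min all reports to the concentrate.
Concentrate = 843.76/(target fraction) = 907.27 kg/min.
Overhead = 1060 − 907.27 = 152.73 kg/min.

152.7 kg/min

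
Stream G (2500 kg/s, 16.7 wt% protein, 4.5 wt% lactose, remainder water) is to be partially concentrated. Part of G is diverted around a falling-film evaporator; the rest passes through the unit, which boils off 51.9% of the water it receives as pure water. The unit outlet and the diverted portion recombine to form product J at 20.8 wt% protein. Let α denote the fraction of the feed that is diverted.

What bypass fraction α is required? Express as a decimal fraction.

All 2500×0.167 = 417.5 kg/s of protein reaches J, so J = 417.5/0.208 = 2007.2 kg/s and vapour = 492.79 kg/s.
The evaporator receives (1−α)·2500 of feed at 0.788 water and removes 0.519 of that water:
0.519×0.788×(1−α)×2500 = 492.79
(1−α) = 492.79/1022.4 = 0.4820;  α = 0.5180.

0.518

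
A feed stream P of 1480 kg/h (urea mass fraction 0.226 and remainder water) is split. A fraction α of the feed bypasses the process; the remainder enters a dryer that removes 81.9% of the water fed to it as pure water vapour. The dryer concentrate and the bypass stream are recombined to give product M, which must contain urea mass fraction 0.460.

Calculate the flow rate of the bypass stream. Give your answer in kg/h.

All 1480×0.226 = 334.48 kg/h of urea reaches M, so M = 334.48/0.460 = 727.13 kg/h and vapour = 752.87 kg/h.
The evaporator receives (1−α)·1480 of feed at 0.774 water and removes 0.819 of that water:
0.819×0.774×(1−α)×1480 = 752.87
(1−α) = 752.87/938.18 = 0.8025;  α = 0.1975.
Bypass flow = 0.1975×1480 = 292.33 kg/h.

292.3 kg/h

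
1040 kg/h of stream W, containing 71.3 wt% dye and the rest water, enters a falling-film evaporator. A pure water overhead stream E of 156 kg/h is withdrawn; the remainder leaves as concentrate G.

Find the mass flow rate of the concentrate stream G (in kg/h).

Concentrate = 1040 − 156 = 884 kg/h.

884 kg/h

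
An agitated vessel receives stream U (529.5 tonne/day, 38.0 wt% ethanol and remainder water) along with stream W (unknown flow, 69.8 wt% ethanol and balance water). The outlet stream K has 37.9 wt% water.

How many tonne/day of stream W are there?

1657 tonne/day

Let W be the unknown flow. Total out = 529.5 + W.
water balance: 328.29 + 0.302·W = 0.379·(529.5 + W)
(0.302 − 0.379)·W = 0.379×529.5 − 328.29 = -127.61
W = -127.61 / -0.077 = 1657.3 tonne/day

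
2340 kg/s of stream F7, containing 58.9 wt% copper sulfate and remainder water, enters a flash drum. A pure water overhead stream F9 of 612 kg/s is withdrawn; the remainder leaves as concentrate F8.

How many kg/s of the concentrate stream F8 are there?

1728 kg/s

Concentrate = 2340 − 612 = 1728 kg/s.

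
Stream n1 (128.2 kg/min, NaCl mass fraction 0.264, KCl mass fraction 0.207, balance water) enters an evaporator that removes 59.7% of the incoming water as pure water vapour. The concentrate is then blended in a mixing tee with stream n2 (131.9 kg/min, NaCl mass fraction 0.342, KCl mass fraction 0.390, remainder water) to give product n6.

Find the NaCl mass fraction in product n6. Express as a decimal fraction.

Vapour removed = 0.597×0.529×128.2 = 40.487 kg/min; concentrate = 87.713 kg/min.
NaCl reaching the mixer = 33.845 (from concentrate) + 131.9×0.342 = 78.955 kg/min.
Product flow = 87.713 + 131.9 = 219.61 kg/min; NaCl fraction = 0.360.

0.360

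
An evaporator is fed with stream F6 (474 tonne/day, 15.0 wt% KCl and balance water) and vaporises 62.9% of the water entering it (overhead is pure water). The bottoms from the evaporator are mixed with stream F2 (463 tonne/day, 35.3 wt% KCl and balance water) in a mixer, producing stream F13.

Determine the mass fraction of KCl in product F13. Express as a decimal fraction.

Vapour removed = 0.629×0.850×474 = 253.42 tonne/day; concentrate = 220.58 tonne/day.
KCl reaching the mixer = 71.1 (from concentrate) + 463×0.353 = 234.54 tonne/day.
Product flow = 220.58 + 463 = 683.58 tonne/day; KCl fraction = 0.343.

0.343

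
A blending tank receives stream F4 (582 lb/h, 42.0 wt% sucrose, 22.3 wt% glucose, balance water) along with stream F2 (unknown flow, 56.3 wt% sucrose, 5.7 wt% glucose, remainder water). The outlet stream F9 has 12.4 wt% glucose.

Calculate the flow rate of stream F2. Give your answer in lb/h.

Let F2 be the unknown flow. Total out = 582 + F2.
glucose balance: 129.79 + 0.057·F2 = 0.124·(582 + F2)
(0.057 − 0.124)·F2 = 0.124×582 − 129.79 = -57.618
F2 = -57.618 / -0.067 = 859.97 lb/h

860 lb/h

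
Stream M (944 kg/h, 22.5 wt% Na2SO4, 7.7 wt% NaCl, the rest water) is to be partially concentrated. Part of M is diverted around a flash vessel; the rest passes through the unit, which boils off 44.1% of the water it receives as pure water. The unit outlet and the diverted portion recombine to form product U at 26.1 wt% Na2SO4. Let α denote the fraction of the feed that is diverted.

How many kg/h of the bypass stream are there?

521 kg/h

All 944×0.225 = 212.4 kg/h of Na2SO4 reaches U, so U = 212.4/0.261 = 813.79 kg/h and vapour = 130.21 kg/h.
The evaporator receives (1−α)·944 of feed at 0.698 water and removes 0.441 of that water:
0.441×0.698×(1−α)×944 = 130.21
(1−α) = 130.21/290.58 = 0.4481;  α = 0.5519.
Bypass flow = 0.5519×944 = 521 kg/h.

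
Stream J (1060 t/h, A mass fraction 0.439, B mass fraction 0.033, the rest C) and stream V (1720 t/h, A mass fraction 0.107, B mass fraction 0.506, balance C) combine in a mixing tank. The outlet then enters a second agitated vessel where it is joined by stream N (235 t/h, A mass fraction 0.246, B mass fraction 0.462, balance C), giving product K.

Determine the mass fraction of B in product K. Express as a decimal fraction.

0.336

Overall, product flow = 3015 t/h.
B in = 1060×0.033 + 1720×0.506 + 235×0.462 = 1013.9 t/h.
B fraction in K = 0.336.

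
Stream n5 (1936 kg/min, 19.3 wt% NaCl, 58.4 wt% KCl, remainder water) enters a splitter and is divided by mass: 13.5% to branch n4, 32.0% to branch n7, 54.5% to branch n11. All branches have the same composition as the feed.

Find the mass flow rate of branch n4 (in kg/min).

261.4 kg/min

Branch n4 flow = 0.135×1936 = 261.36 kg/min.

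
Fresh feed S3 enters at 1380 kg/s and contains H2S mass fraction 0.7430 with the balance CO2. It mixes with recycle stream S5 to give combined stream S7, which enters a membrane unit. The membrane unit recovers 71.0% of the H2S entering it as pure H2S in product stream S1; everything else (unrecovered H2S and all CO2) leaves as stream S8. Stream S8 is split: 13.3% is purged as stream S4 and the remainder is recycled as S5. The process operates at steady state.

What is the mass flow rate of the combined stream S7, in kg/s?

4036 kg/s

CO2 enters only via S3 and leaves only via the purge: 1380×0.257 = 0.133×(CO2 in S8), and the membrane unit passes all CO2, so CO2 in S7 = CO2 in S8 = 2666.6 kg/s.
H2S in S7: m_A = 1380×0.743 + (1−0.133)·(1−0.710)·m_A, so m_A = 1025.3/0.7486 = 1369.7 kg/s.
S7 = 1369.7 + 2666.6 = 4036.3 kg/s.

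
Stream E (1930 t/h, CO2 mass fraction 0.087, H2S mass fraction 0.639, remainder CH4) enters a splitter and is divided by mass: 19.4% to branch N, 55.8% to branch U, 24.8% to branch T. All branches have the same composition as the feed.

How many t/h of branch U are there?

1077 t/h

Branch U flow = 0.558×1930 = 1076.9 t/h.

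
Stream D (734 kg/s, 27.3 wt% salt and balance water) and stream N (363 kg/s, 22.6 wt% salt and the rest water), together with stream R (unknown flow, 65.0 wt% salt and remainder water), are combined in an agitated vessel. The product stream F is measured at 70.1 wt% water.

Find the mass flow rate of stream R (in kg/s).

129.9 kg/s

Let R be the unknown flow. Total out = 1097 + R.
water balance: 814.58 + 0.350·R = 0.701·(1097 + R)
(0.350 − 0.701)·R = 0.701×1097 − 814.58 = -45.583
R = -45.583 / -0.351 = 129.87 kg/s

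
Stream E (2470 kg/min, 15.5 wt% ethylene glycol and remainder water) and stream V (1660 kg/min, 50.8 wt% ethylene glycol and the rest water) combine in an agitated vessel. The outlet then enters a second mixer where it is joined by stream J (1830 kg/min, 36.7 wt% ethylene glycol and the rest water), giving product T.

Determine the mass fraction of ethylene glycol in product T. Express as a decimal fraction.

Overall, product flow = 5960 kg/min.
ethylene glycol in = 2470×0.155 + 1660×0.508 + 1830×0.367 = 1897.7 kg/min.
ethylene glycol fraction in T = 0.318.

0.318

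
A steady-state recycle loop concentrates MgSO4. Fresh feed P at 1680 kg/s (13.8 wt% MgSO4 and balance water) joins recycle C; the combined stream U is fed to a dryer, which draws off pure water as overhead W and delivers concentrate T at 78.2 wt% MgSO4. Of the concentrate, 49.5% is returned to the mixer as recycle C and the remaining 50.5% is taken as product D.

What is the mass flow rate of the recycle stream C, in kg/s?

Overall MgSO4 balance (none leaves overhead): MgSO4 in fresh feed = MgSO4 in product, i.e. 1680×0.138 = (1−0.495)·T·0.782.
T = 231.84/(0.782×0.505) = 587.07 kg/s.
Recycle C = 0.495×587.07 = 290.6 kg/s.

290.6 kg/s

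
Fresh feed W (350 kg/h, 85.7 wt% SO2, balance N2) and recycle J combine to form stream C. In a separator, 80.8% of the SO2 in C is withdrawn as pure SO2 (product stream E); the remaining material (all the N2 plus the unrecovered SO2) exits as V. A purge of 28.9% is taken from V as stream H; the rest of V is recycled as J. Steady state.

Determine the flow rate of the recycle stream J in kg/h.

N2 enters only via W and leaves only via the purge: 350×0.143 = 0.289×(N2 in V), and the separator passes all N2, so N2 in C = N2 in V = 173.18 kg/h.
SO2 in C: m_A = 350×0.857 + (1−0.289)·(1−0.808)·m_A, so m_A = 299.95/0.8635 = 347.37 kg/h.
V = (1−0.808)×347.37 + 173.18 = 239.88 kg/h.
Recycle J = (1−0.289)×239.88 = 170.55 kg/h.

170.6 kg/h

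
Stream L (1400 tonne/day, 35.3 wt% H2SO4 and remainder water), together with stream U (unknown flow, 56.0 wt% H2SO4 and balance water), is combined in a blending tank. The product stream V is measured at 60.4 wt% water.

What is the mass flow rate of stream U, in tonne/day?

Let U be the unknown flow. Total out = 1400 + U.
water balance: 905.8 + 0.440·U = 0.604·(1400 + U)
(0.440 − 0.604)·U = 0.604×1400 − 905.8 = -60.2
U = -60.2 / -0.164 = 367.07 tonne/day

367.1 tonne/day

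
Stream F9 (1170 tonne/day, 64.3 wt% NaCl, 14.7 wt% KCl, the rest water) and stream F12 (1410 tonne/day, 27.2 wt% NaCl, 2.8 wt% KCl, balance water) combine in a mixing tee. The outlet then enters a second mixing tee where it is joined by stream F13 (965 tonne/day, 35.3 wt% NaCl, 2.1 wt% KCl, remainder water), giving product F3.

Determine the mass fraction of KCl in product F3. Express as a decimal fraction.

Overall, product flow = 3545 tonne/day.
KCl in = 1170×0.147 + 1410×0.028 + 965×0.021 = 231.73 tonne/day.
KCl fraction in F3 = 0.065.

0.065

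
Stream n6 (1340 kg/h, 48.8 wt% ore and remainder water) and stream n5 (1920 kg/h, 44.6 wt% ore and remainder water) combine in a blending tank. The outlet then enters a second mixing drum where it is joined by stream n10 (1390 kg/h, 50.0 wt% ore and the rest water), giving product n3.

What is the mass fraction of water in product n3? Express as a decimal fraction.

0.5258

Overall, product flow = 4650 kg/h.
water in = 1340×0.512 + 1920×0.554 + 1390×0.500 = 2444.8 kg/h.
water fraction in n3 = 0.5258.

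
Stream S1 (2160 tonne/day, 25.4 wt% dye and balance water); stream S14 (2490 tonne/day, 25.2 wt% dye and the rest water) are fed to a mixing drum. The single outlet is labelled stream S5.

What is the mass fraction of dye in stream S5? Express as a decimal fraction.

Total flow out = 2160 + 2490 = 4650 tonne/day.
dye in = 2160×0.254 + 2490×0.252 = 1176.1 tonne/day.
dye mass fraction in S5 = 1176.1/4650 = 0.253.

0.253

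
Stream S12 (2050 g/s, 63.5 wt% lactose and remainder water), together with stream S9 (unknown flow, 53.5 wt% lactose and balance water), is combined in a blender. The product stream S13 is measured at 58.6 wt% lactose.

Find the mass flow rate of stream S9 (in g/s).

Let S9 be the unknown flow. Total out = 2050 + S9.
lactose balance: 1301.8 + 0.535·S9 = 0.586·(2050 + S9)
(0.535 − 0.586)·S9 = 0.586×2050 − 1301.8 = -100.45
S9 = -100.45 / -0.051 = 1969.6 g/s

1970 g/s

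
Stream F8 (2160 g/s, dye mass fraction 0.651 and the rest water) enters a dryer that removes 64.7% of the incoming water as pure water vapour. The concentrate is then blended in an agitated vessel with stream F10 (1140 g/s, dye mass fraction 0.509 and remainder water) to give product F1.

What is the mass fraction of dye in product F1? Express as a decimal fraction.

Vapour removed = 0.647×0.349×2160 = 487.73 g/s; concentrate = 1672.3 g/s.
dye reaching the mixer = 1406.2 (from concentrate) + 1140×0.509 = 1986.4 g/s.
Product flow = 1672.3 + 1140 = 2812.3 g/s; dye fraction = 0.706.

0.706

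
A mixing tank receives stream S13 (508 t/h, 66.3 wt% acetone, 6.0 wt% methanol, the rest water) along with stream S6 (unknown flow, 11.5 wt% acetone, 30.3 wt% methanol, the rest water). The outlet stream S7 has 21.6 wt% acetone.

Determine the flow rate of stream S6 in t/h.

Let S6 be the unknown flow. Total out = 508 + S6.
acetone balance: 336.8 + 0.115·S6 = 0.216·(508 + S6)
(0.115 − 0.216)·S6 = 0.216×508 − 336.8 = -227.08
S6 = -227.08 / -0.101 = 2248.3 t/h

2248 t/h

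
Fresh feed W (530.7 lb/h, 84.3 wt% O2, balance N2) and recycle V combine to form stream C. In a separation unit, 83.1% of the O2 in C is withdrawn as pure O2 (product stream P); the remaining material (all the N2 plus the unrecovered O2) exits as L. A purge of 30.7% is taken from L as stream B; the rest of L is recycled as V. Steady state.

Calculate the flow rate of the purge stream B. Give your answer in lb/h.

N2 enters only via W and leaves only via the purge: 530.7×0.157 = 0.307×(N2 in L), and the separation unit passes all N2, so N2 in C = N2 in L = 271.4 lb/h.
O2 in C: m_A = 530.7×0.843 + (1−0.307)·(1−0.831)·m_A, so m_A = 447.38/0.8829 = 506.73 lb/h.
L = (1−0.831)×506.73 + 271.4 = 357.04 lb/h.
Purge B = 0.307×357.04 = 109.61 lb/h.

109.6 lb/h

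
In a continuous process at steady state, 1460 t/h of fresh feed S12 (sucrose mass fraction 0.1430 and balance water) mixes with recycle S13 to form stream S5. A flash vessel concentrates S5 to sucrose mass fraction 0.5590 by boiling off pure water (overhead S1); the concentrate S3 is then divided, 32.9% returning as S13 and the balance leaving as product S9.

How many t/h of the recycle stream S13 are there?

Overall sucrose balance (none leaves overhead): sucrose in fresh feed = sucrose in product, i.e. 1460×0.143 = (1−0.329)·S3·0.559.
S3 = 208.78/(0.559×0.671) = 556.61 t/h.
Recycle S13 = 0.329×556.61 = 183.13 t/h.

183.1 t/h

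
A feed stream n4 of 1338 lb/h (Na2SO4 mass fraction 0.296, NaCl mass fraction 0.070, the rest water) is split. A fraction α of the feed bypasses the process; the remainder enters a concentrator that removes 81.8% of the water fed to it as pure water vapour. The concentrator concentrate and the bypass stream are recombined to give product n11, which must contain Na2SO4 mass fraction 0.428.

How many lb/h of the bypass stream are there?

All 1338×0.296 = 396.05 lb/h of Na2SO4 reaches n11, so n11 = 396.05/0.428 = 925.35 lb/h and vapour = 412.65 lb/h.
The evaporator receives (1−α)·1338 of feed at 0.634 water and removes 0.818 of that water:
0.818×0.634×(1−α)×1338 = 412.65
(1−α) = 412.65/693.9 = 0.5947;  α = 0.4053.
Bypass flow = 0.4053×1338 = 542.31 lb/h.

542.3 lb/h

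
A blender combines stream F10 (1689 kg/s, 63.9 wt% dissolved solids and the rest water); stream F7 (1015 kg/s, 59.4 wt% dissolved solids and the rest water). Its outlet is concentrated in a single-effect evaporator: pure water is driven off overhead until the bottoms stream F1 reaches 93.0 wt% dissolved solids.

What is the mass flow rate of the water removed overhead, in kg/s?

dissolved solids entering = 1689×0.639 + 1015×0.594 = 1682.2 kg/s.
All dissolved solids reports to F1, so F1 = 1682.2/0.930 = 1808.8 kg/s.
Total feed = 2704 kg/s; overhead = 2704 − 1808.8 = 895.2 kg/s.

895.2 kg/s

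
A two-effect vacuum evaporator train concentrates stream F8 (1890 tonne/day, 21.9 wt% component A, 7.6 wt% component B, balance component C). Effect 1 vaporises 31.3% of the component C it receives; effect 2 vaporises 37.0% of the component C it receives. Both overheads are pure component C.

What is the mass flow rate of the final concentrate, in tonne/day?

component C in feed = 1890×0.705 = 1332.4 tonne/day.
After stage 1: component C left = (1−0.313)×1332.4 = 915.39; stream total = 1472.9 tonne/day.
After stage 2: component C left = (1−0.370)×915.39 = 576.7; final concentrate = 1134.2 tonne/day.

1134 tonne/day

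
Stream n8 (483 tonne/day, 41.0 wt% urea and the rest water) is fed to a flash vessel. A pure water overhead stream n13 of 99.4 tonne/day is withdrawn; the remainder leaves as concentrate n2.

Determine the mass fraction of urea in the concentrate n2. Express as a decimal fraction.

0.5162

urea is not removed: 483×0.410 = 198.03 tonne/day of urea enters n2.
Concentrate = 483 − 99.4 = 383.6 tonne/day.
Mass fraction = 198.03/383.6 = 0.5162.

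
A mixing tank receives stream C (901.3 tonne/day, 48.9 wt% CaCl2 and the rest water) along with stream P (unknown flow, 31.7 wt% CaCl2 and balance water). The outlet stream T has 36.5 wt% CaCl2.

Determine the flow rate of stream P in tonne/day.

Let P be the unknown flow. Total out = 901.3 + P.
CaCl2 balance: 440.74 + 0.317·P = 0.365·(901.3 + P)
(0.317 − 0.365)·P = 0.365×901.3 − 440.74 = -111.76
P = -111.76 / -0.048 = 2328.4 tonne/day

2328 tonne/day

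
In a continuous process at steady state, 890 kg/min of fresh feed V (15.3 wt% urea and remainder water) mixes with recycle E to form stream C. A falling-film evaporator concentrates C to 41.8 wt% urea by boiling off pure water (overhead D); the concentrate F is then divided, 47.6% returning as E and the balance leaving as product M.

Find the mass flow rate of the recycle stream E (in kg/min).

295.9 kg/min

Overall urea balance (none leaves overhead): urea in fresh feed = urea in product, i.e. 890×0.153 = (1−0.476)·F·0.418.
F = 136.17/(0.418×0.524) = 621.69 kg/min.
Recycle E = 0.476×621.69 = 295.92 kg/min.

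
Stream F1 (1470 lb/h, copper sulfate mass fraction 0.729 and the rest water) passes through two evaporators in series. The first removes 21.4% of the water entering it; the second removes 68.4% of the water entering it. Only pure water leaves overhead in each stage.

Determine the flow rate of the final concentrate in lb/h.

water in feed = 1470×0.271 = 398.37 lb/h.
After stage 1: water left = (1−0.214)×398.37 = 313.12; stream total = 1384.7 lb/h.
After stage 2: water left = (1−0.684)×313.12 = 98.946; final concentrate = 1170.6 lb/h.

1171 lb/h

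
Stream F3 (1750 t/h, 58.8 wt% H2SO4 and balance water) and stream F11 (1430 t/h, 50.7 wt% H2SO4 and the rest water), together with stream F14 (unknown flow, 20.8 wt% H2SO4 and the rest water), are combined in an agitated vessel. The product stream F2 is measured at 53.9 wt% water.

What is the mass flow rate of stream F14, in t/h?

Let F14 be the unknown flow. Total out = 3180 + F14.
water balance: 1426 + 0.792·F14 = 0.539·(3180 + F14)
(0.792 − 0.539)·F14 = 0.539×3180 − 1426 = 288.03
F14 = 288.03 / 0.253 = 1138.5 t/h

1138 t/h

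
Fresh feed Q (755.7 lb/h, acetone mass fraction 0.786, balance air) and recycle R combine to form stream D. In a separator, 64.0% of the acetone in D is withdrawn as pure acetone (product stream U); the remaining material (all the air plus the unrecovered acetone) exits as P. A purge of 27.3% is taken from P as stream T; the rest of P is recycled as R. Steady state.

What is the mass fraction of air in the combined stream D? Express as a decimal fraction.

0.424

air enters only via Q and leaves only via the purge: 755.7×0.214 = 0.273×(air in P), and the separator passes all air, so air in D = air in P = 592.38 lb/h.
acetone in D: m_A = 755.7×0.786 + (1−0.273)·(1−0.640)·m_A, so m_A = 593.98/0.7383 = 804.55 lb/h.
D = 804.55 + 592.38 = 1396.9 lb/h.
air fraction in D = 592.38/1396.9 = 0.424.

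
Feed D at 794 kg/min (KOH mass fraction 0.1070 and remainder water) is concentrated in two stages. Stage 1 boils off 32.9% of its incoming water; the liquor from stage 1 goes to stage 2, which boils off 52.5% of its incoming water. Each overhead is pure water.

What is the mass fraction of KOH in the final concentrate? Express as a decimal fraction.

0.2732

water in feed = 794×0.893 = 709.04 kg/min.
After stage 1: water left = (1−0.329)×709.04 = 475.77; stream total = 560.73 kg/min.
After stage 2: water left = (1−0.525)×475.77 = 225.99; final concentrate = 310.95 kg/min.
KOH fraction = 84.958/310.95 = 0.2732.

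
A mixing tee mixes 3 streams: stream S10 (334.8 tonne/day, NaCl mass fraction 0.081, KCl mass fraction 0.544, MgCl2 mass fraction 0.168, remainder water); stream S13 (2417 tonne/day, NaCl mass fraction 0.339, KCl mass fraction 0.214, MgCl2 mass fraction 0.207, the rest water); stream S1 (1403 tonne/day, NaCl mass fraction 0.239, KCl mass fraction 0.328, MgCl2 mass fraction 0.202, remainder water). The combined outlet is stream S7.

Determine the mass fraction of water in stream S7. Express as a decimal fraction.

0.234

Total flow out = 334.8 + 2417 + 1403 = 4154.8 tonne/day.
water in = 334.8×0.207 + 2417×0.240 + 1403×0.231 = 973.48 tonne/day.
water mass fraction in S7 = 973.48/4154.8 = 0.234.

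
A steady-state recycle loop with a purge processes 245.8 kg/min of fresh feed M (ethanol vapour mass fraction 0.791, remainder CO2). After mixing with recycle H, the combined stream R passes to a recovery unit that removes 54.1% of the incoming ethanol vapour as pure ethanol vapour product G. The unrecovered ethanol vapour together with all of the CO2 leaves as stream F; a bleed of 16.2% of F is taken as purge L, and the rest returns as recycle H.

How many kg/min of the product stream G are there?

170.9 kg/min

ethanol vapour in R: m_A = 245.8×0.791 + (1−0.162)·(1−0.541)·m_A, so m_A = 194.43/0.6154 = 315.96 kg/min.
Product G = 0.541×315.96 = 170.93 kg/min.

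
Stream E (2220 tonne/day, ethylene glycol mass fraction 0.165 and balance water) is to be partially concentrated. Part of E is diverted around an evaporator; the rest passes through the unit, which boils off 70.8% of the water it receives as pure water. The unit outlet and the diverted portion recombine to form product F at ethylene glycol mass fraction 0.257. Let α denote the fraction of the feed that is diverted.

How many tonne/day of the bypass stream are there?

875.7 tonne/day

All 2220×0.165 = 366.3 tonne/day of ethylene glycol reaches F, so F = 366.3/0.257 = 1425.3 tonne/day and vapour = 794.71 tonne/day.
The evaporator receives (1−α)·2220 of feed at 0.835 water and removes 0.708 of that water:
0.708×0.835×(1−α)×2220 = 794.71
(1−α) = 794.71/1312.4 = 0.6055;  α = 0.3945.
Bypass flow = 0.3945×2220 = 875.73 tonne/day.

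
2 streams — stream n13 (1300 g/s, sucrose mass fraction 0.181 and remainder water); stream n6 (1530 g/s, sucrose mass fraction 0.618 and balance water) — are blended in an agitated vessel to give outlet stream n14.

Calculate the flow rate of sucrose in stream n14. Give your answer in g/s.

sucrose out = sucrose in = 1300×0.181 + 1530×0.618 = 1180.8 g/s.

1181 g/s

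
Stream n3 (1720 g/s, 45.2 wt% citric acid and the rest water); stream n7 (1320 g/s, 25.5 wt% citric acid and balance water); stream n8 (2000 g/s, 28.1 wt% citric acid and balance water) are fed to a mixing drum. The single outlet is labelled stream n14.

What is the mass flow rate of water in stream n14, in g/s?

3364 g/s

water out = water in = 1720×0.548 + 1320×0.745 + 2000×0.719 = 3364 g/s.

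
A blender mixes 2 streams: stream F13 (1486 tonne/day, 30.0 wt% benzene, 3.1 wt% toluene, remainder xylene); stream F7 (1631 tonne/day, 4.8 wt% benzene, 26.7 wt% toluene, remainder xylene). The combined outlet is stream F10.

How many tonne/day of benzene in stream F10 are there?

benzene out = benzene in = 1486×0.300 + 1631×0.048 = 524.09 tonne/day.

524.1 tonne/day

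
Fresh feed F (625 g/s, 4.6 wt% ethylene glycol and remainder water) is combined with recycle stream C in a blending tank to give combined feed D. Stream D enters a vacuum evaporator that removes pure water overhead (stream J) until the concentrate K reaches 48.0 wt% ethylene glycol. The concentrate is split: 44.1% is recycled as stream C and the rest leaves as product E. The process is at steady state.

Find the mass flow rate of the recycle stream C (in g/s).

Overall ethylene glycol balance (none leaves overhead): ethylene glycol in fresh feed = ethylene glycol in product, i.e. 625×0.046 = (1−0.441)·K·0.480.
K = 28.75/(0.480×0.559) = 107.15 g/s.
Recycle C = 0.441×107.15 = 47.252 g/s.

47.25 g/s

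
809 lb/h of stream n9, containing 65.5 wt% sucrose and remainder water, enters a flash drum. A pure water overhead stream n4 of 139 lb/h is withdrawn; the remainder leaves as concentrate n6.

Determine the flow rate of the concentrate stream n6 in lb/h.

Concentrate = 809 − 139 = 670 lb/h.

670 lb/h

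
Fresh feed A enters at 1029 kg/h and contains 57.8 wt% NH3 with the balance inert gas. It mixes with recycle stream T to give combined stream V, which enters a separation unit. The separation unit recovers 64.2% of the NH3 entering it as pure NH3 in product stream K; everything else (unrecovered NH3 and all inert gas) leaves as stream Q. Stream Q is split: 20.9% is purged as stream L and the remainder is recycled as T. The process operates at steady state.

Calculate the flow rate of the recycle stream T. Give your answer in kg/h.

inert gas enters only via A and leaves only via the purge: 1029×0.422 = 0.209×(inert gas in Q), and the separation unit passes all inert gas, so inert gas in V = inert gas in Q = 2077.7 kg/h.
NH3 in V: m_A = 1029×0.578 + (1−0.209)·(1−0.642)·m_A, so m_A = 594.76/0.7168 = 829.72 kg/h.
Q = (1−0.642)×829.72 + 2077.7 = 2374.7 kg/h.
Recycle T = (1−0.209)×2374.7 = 1878.4 kg/h.

1878 kg/h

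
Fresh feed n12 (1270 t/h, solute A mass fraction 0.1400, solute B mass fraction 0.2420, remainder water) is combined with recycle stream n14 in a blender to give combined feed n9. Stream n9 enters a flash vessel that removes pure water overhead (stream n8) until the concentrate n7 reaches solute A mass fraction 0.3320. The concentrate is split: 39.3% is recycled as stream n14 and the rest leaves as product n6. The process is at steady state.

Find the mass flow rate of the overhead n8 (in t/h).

734.5 t/h

Overall solute A balance (none leaves overhead): solute A in fresh feed = solute A in product, i.e. 1270×0.140 = (1−0.393)·n7·0.332.
n7 = 177.8/(0.332×0.607) = 882.28 t/h.
Recycle n14 = 0.393×882.28 = 346.73 t/h.
Combined feed n9 = 1270 + 346.73 = 1616.7 t/h.
Overhead n8 = n9 − n7 = 1616.7 − 882.28 = 734.46 t/h.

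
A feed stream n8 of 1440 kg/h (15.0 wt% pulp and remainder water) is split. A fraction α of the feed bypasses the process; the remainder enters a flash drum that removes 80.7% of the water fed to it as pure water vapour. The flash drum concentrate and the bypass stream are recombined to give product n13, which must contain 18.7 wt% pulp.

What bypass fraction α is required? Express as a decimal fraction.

All 1440×0.150 = 216 kg/h of pulp reaches n13, so n13 = 216/0.187 = 1155.1 kg/h and vapour = 284.92 kg/h.
The evaporator receives (1−α)·1440 of feed at 0.850 water and removes 0.807 of that water:
0.807×0.850×(1−α)×1440 = 284.92
(1−α) = 284.92/987.77 = 0.2884;  α = 0.7116.

0.712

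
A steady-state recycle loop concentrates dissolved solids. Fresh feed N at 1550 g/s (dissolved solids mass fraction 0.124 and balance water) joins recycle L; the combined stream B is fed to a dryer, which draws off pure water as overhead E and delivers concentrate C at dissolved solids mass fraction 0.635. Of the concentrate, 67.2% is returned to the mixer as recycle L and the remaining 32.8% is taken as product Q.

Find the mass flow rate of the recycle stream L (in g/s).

Overall dissolved solids balance (none leaves overhead): dissolved solids in fresh feed = dissolved solids in product, i.e. 1550×0.124 = (1−0.672)·C·0.635.
C = 192.2/(0.635×0.328) = 922.8 g/s.
Recycle L = 0.672×922.8 = 620.12 g/s.

620.1 g/s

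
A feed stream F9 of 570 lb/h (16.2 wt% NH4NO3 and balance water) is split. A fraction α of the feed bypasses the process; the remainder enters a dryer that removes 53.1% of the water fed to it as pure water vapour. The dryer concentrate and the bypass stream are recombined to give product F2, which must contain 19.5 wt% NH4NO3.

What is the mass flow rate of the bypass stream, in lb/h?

353.2 lb/h

All 570×0.162 = 92.34 lb/h of NH4NO3 reaches F2, so F2 = 92.34/0.195 = 473.54 lb/h and vapour = 96.462 lb/h.
The evaporator receives (1−α)·570 of feed at 0.838 water and removes 0.531 of that water:
0.531×0.838×(1−α)×570 = 96.462
(1−α) = 96.462/253.64 = 0.3803;  α = 0.6197.
Bypass flow = 0.6197×570 = 353.22 lb/h.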